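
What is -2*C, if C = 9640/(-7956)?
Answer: 4820/1989 ≈ 2.4233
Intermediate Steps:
C = -2410/1989 (C = 9640*(-1/7956) = -2410/1989 ≈ -1.2117)
-2*C = -2*(-2410/1989) = 4820/1989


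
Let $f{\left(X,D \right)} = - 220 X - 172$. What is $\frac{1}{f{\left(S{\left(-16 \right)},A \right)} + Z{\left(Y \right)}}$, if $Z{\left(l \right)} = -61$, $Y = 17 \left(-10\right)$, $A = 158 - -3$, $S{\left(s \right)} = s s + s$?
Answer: $- \frac{1}{53033} \approx -1.8856 \cdot 10^{-5}$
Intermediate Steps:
$S{\left(s \right)} = s + s^{2}$ ($S{\left(s \right)} = s^{2} + s = s + s^{2}$)
$A = 161$ ($A = 158 + 3 = 161$)
$f{\left(X,D \right)} = -172 - 220 X$
$Y = -170$
$\frac{1}{f{\left(S{\left(-16 \right)},A \right)} + Z{\left(Y \right)}} = \frac{1}{\left(-172 - 220 \left(- 16 \left(1 - 16\right)\right)\right) - 61} = \frac{1}{\left(-172 - 220 \left(\left(-16\right) \left(-15\right)\right)\right) - 61} = \frac{1}{\left(-172 - 52800\right) - 61} = \frac{1}{-52972 - 61} = \frac{1}{-53033} = - \frac{1}{53033}$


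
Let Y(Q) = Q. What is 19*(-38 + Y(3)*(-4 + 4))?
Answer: -722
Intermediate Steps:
19*(-38 + Y(3)*(-4 + 4)) = 19*(-38 + 3*(-4 + 4)) = 19*(-38 + 3*0) = 19*(-38 + 0) = 19*(-38) = -722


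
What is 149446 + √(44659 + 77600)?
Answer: 149446 + √122259 ≈ 1.4980e+5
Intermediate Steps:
149446 + √(44659 + 77600) = 149446 + √122259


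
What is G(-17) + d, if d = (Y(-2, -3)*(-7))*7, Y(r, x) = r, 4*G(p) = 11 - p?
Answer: 105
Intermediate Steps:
G(p) = 11/4 - p/4 (G(p) = (11 - p)/4 = 11/4 - p/4)
d = 98 (d = -2*(-7)*7 = 14*7 = 98)
G(-17) + d = (11/4 - ¼*(-17)) + 98 = (11/4 + 17/4) + 98 = 7 + 98 = 105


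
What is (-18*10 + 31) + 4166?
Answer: 4017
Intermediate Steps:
(-18*10 + 31) + 4166 = (-180 + 31) + 4166 = -149 + 4166 = 4017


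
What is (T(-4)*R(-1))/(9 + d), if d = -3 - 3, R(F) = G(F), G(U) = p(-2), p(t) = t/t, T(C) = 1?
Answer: ⅓ ≈ 0.33333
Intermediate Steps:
p(t) = 1
G(U) = 1
R(F) = 1
d = -6
(T(-4)*R(-1))/(9 + d) = (1*1)/(9 - 6) = 1/3 = 1*(⅓) = ⅓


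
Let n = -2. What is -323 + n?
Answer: -325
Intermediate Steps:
-323 + n = -323 - 2 = -325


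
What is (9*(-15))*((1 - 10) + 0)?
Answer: 1215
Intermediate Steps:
(9*(-15))*((1 - 10) + 0) = -135*(-9 + 0) = -135*(-9) = 1215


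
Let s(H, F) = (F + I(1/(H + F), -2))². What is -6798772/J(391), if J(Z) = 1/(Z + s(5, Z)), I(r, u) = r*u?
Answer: -10212980432859529/9801 ≈ -1.0420e+12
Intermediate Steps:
s(H, F) = (F - 2/(F + H))² (s(H, F) = (F - 2/(H + F))² = (F - 2/(F + H))²)
J(Z) = 1/(Z + (-2 + Z*(5 + Z))²/(5 + Z)²) (J(Z) = 1/(Z + (-2 + Z*(Z + 5))²/(Z + 5)²) = 1/(Z + (-2 + Z*(5 + Z))²/(5 + Z)²))
-6798772/J(391) = -6798772*((-2 + 391*(5 + 391))² + 391*(5 + 391)²)/(5 + 391)² = -(2658319852 + 1699693*(-2 + 391*396)²/39204) = -(2658319852 + 1699693*(-2 + 154836)²/39204) = -6798772/(156816/(154834² + 61315056)) = -6798772/(156816/(23973567556 + 61315056)) = -6798772/(156816/24034882612) = -6798772/(156816*(1/24034882612)) = -6798772/39204/6008720653 = -6798772*6008720653/39204 = -10212980432859529/9801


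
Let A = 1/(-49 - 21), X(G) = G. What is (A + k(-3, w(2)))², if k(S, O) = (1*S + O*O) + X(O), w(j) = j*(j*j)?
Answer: 23319241/4900 ≈ 4759.0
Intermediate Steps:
w(j) = j³ (w(j) = j*j² = j³)
A = -1/70 (A = 1/(-70) = -1/70 ≈ -0.014286)
k(S, O) = O + S + O² (k(S, O) = (1*S + O*O) + O = (S + O²) + O = O + S + O²)
(A + k(-3, w(2)))² = (-1/70 + (2³ - 3 + (2³)²))² = (-1/70 + (8 - 3 + 8²))² = (-1/70 + (8 - 3 + 64))² = (-1/70 + 69)² = (4829/70)² = 23319241/4900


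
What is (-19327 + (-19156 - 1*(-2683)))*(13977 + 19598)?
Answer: -1201985000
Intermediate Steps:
(-19327 + (-19156 - 1*(-2683)))*(13977 + 19598) = (-19327 + (-19156 + 2683))*33575 = (-19327 - 16473)*33575 = -35800*33575 = -1201985000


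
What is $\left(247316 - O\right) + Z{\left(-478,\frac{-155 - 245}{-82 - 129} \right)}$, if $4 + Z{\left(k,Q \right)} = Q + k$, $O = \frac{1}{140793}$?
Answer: $\frac{7332833682371}{29707323} \approx 2.4684 \cdot 10^{5}$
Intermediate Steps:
$O = \frac{1}{140793} \approx 7.1026 \cdot 10^{-6}$
$Z{\left(k,Q \right)} = -4 + Q + k$ ($Z{\left(k,Q \right)} = -4 + \left(Q + k\right) = -4 + Q + k$)
$\left(247316 - O\right) + Z{\left(-478,\frac{-155 - 245}{-82 - 129} \right)} = \left(247316 - \frac{1}{140793}\right) - \left(482 - \frac{-155 - 245}{-82 - 129}\right) = \left(247316 - \frac{1}{140793}\right) - \left(482 - \frac{400}{211}\right) = \frac{34820361587}{140793} - \frac{101302}{211} = \frac{7332833682371}{29707323}$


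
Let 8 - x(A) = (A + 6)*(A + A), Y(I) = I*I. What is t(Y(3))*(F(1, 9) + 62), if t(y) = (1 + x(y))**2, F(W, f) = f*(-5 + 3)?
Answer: 2997324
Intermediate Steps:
Y(I) = I**2
F(W, f) = -2*f (F(W, f) = f*(-2) = -2*f)
x(A) = 8 - 2*A*(6 + A) (x(A) = 8 - (A + 6)*(A + A) = 8 - (6 + A)*2*A = 8 - 2*A*(6 + A))
t(y) = (9 - 12*y - 2*y**2)**2 (t(y) = (1 + (8 - 12*y - 2*y**2))**2 = (9 - 12*y - 2*y**2)**2)
t(Y(3))*(F(1, 9) + 62) = (-9 + 2*(3**2)**2 + 12*3**2)**2*(-2*9 + 62) = (-9 + 2*9**2 + 12*9)**2*(-18 + 62) = (-9 + 2*81 + 108)**2*44 = (-9 + 162 + 108)**2*44 = 261**2*44 = 68121*44 = 2997324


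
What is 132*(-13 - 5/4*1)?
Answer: -1881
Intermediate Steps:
132*(-13 - 5/4*1) = 132*(-13 - 5/4) = 132*(-57/4) = -1881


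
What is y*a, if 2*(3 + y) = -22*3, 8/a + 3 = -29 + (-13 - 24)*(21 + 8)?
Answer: 288/1105 ≈ 0.26063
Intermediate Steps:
a = -8/1105 (a = 8/(-3 + (-29 + (-13 - 24)*(21 + 8))) = 8/(-3 + (-29 - 37*29)) = 8/(-3 + (-29 - 1073)) = 8/(-3 - 1102) = 8/(-1105) = 8*(-1/1105) = -8/1105 ≈ -0.0072398)
y = -36 (y = -3 + (-22*3)/2 = -3 + (½)*(-66) = -3 - 33 = -36)
y*a = -36*(-8/1105) = 288/1105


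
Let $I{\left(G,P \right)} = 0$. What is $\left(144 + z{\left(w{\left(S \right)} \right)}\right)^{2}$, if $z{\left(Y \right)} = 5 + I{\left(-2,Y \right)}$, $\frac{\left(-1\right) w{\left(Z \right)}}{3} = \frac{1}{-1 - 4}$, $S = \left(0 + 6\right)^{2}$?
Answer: $22201$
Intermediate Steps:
$S = 36$ ($S = 6^{2} = 36$)
$w{\left(Z \right)} = \frac{3}{5}$ ($w{\left(Z \right)} = - \frac{3}{-1 - 4} = - \frac{3}{-5} = \left(-3\right) \left(- \frac{1}{5}\right) = \frac{3}{5}$)
$z{\left(Y \right)} = 5$ ($z{\left(Y \right)} = 5 + 0 = 5$)
$\left(144 + z{\left(w{\left(S \right)} \right)}\right)^{2} = \left(144 + 5\right)^{2} = 149^{2} = 22201$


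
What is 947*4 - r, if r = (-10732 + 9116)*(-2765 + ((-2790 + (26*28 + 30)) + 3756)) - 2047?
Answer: -1676421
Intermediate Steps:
r = 1680209 (r = -1616*(-2765 + ((-2790 + (728 + 30)) + 3756)) - 2047 = -1616*(-2765 + ((-2790 + 758) + 3756)) - 2047 = -1616*(-2765 + (-2032 + 3756)) - 2047 = -1616*(-2765 + 1724) - 2047 = -1616*(-1041) - 2047 = 1682256 - 2047 = 1680209)
947*4 - r = 947*4 - 1*1680209 = 3788 - 1680209 = -1676421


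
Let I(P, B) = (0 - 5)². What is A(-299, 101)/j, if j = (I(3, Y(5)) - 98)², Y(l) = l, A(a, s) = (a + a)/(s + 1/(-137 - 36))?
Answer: -3979/3581088 ≈ -0.0011111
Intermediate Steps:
A(a, s) = 2*a/(-1/173 + s) (A(a, s) = (2*a)/(s + 1/(-173)) = (2*a)/(s - 1/173) = (2*a)/(-1/173 + s) = 2*a/(-1/173 + s))
I(P, B) = 25 (I(P, B) = (-5)² = 25)
j = 5329 (j = (25 - 98)² = (-73)² = 5329)
A(-299, 101)/j = (346*(-299)/(-1 + 173*101))/5329 = (346*(-299)/(-1 + 17473))*(1/5329) = (346*(-299)/17472)*(1/5329) = (346*(-299)*(1/17472))*(1/5329) = -3979/672*1/5329 = -3979/3581088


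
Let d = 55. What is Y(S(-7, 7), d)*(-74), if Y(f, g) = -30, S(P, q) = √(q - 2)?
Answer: 2220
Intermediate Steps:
S(P, q) = √(-2 + q)
Y(S(-7, 7), d)*(-74) = -30*(-74) = 2220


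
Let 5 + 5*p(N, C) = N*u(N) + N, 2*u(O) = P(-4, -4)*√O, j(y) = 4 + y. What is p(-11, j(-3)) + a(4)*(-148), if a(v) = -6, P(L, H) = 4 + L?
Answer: 4424/5 ≈ 884.80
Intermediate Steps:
u(O) = 0 (u(O) = ((4 - 4)*√O)/2 = (0*√O)/2 = (½)*0 = 0)
p(N, C) = -1 + N/5 (p(N, C) = -1 + (N*0 + N)/5 = -1 + (0 + N)/5 = -1 + N/5)
p(-11, j(-3)) + a(4)*(-148) = (-1 + (⅕)*(-11)) - 6*(-148) = (-1 - 11/5) + 888 = -16/5 + 888 = 4424/5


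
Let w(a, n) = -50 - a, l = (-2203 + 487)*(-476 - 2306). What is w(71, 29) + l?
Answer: 4773791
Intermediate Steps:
l = 4773912 (l = -1716*(-2782) = 4773912)
w(71, 29) + l = (-50 - 1*71) + 4773912 = (-50 - 71) + 4773912 = -121 + 4773912 = 4773791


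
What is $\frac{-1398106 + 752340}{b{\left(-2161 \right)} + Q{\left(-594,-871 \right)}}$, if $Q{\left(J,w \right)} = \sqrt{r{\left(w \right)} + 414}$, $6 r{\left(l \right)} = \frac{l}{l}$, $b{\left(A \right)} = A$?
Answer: $\frac{8373001956}{28017041} + \frac{645766 \sqrt{14910}}{28017041} \approx 301.67$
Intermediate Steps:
$r{\left(l \right)} = \frac{1}{6}$ ($r{\left(l \right)} = \frac{l \frac{1}{l}}{6} = \frac{1}{6} \cdot 1 = \frac{1}{6}$)
$Q{\left(J,w \right)} = \frac{\sqrt{14910}}{6}$ ($Q{\left(J,w \right)} = \sqrt{\frac{1}{6} + 414} = \sqrt{\frac{2485}{6}} = \frac{\sqrt{14910}}{6}$)
$\frac{-1398106 + 752340}{b{\left(-2161 \right)} + Q{\left(-594,-871 \right)}} = \frac{-1398106 + 752340}{-2161 + \frac{\sqrt{14910}}{6}} = - \frac{645766}{-2161 + \frac{\sqrt{14910}}{6}}$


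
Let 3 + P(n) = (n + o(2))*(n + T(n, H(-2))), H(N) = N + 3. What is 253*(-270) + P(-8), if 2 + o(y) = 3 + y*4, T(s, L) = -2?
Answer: -68323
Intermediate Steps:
H(N) = 3 + N
o(y) = 1 + 4*y (o(y) = -2 + (3 + y*4) = -2 + (3 + 4*y) = 1 + 4*y)
P(n) = -3 + (-2 + n)*(9 + n) (P(n) = -3 + (n + (1 + 4*2))*(n - 2) = -3 + (n + (1 + 8))*(-2 + n) = -3 + (n + 9)*(-2 + n) = -3 + (9 + n)*(-2 + n) = -3 + (-2 + n)*(9 + n))
253*(-270) + P(-8) = 253*(-270) + (-21 + (-8)² + 7*(-8)) = -68310 + (-21 + 64 - 56) = -68310 - 13 = -68323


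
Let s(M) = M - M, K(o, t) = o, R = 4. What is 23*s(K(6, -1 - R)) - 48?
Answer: -48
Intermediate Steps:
s(M) = 0
23*s(K(6, -1 - R)) - 48 = 23*0 - 48 = 0 - 48 = -48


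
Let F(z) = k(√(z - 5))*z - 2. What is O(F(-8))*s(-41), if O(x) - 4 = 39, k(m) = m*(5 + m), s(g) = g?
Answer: -1763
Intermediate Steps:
F(z) = -2 + z*√(-5 + z)*(5 + √(-5 + z)) (F(z) = (√(z - 5)*(5 + √(z - 5)))*z - 2 = (√(-5 + z)*(5 + √(-5 + z)))*z - 2 = z*√(-5 + z)*(5 + √(-5 + z)) - 2 = -2 + z*√(-5 + z)*(5 + √(-5 + z)))
O(x) = 43 (O(x) = 4 + 39 = 43)
O(F(-8))*s(-41) = 43*(-41) = -1763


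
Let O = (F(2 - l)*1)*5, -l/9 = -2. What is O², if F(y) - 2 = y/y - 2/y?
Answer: 15625/64 ≈ 244.14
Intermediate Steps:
l = 18 (l = -9*(-2) = 18)
F(y) = 3 - 2/y (F(y) = 2 + (y/y - 2/y) = 2 + (1 - 2/y) = 3 - 2/y)
O = 125/8 (O = ((3 - 2/(2 - 1*18))*1)*5 = ((3 - 2/(2 - 18))*1)*5 = ((3 - 2/(-16))*1)*5 = ((3 - 2*(-1/16))*1)*5 = ((3 + ⅛)*1)*5 = ((25/8)*1)*5 = (25/8)*5 = 125/8 ≈ 15.625)
O² = (125/8)² = 15625/64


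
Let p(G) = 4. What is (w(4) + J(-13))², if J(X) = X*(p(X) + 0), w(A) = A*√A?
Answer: 1936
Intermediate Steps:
w(A) = A^(3/2)
J(X) = 4*X (J(X) = X*(4 + 0) = X*4 = 4*X)
(w(4) + J(-13))² = (4^(3/2) + 4*(-13))² = (8 - 52)² = (-44)² = 1936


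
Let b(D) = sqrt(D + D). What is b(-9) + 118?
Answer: 118 + 3*I*sqrt(2) ≈ 118.0 + 4.2426*I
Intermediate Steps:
b(D) = sqrt(2)*sqrt(D) (b(D) = sqrt(2*D) = sqrt(2)*sqrt(D))
b(-9) + 118 = sqrt(2)*sqrt(-9) + 118 = sqrt(2)*(3*I) + 118 = 3*I*sqrt(2) + 118 = 118 + 3*I*sqrt(2)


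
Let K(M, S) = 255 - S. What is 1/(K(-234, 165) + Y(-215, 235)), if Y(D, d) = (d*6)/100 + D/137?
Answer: 1370/140467 ≈ 0.0097532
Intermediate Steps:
Y(D, d) = D/137 + 3*d/50 (Y(D, d) = (6*d)*(1/100) + D*(1/137) = 3*d/50 + D/137 = D/137 + 3*d/50)
1/(K(-234, 165) + Y(-215, 235)) = 1/((255 - 1*165) + ((1/137)*(-215) + (3/50)*235)) = 1/((255 - 165) + (-215/137 + 141/10)) = 1/(90 + 17167/1370) = 1/(140467/1370) = 1370/140467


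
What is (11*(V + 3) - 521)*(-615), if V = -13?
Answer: 388065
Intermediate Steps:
(11*(V + 3) - 521)*(-615) = (11*(-13 + 3) - 521)*(-615) = (11*(-10) - 521)*(-615) = (-110 - 521)*(-615) = -631*(-615) = 388065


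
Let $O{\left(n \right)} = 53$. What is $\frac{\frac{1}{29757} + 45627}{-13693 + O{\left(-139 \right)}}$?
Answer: $- \frac{33943066}{10147137} \approx -3.3451$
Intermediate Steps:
$\frac{\frac{1}{29757} + 45627}{-13693 + O{\left(-139 \right)}} = \frac{\frac{1}{29757} + 45627}{-13693 + 53} = \frac{\frac{1}{29757} + 45627}{-13640} = \frac{1357722640}{29757} \left(- \frac{1}{13640}\right) = - \frac{33943066}{10147137}$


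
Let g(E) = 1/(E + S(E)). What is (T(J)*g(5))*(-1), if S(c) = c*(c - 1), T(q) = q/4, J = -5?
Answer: 1/20 ≈ 0.050000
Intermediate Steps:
T(q) = q/4 (T(q) = q*(¼) = q/4)
S(c) = c*(-1 + c)
g(E) = 1/(E + E*(-1 + E))
(T(J)*g(5))*(-1) = (((¼)*(-5))/5²)*(-1) = -5/4*1/25*(-1) = -1/20*(-1) = 1/20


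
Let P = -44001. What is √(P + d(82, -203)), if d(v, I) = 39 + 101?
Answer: I*√43861 ≈ 209.43*I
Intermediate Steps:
d(v, I) = 140
√(P + d(82, -203)) = √(-44001 + 140) = √(-43861) = I*√43861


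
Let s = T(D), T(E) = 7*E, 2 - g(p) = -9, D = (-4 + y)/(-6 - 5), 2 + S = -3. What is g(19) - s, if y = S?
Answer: 58/11 ≈ 5.2727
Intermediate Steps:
S = -5 (S = -2 - 3 = -5)
y = -5
D = 9/11 (D = (-4 - 5)/(-6 - 5) = -9/(-11) = -9*(-1/11) = 9/11 ≈ 0.81818)
g(p) = 11 (g(p) = 2 - 1*(-9) = 2 + 9 = 11)
s = 63/11 (s = 7*(9/11) = 63/11 ≈ 5.7273)
g(19) - s = 11 - 1*63/11 = 11 - 63/11 = 58/11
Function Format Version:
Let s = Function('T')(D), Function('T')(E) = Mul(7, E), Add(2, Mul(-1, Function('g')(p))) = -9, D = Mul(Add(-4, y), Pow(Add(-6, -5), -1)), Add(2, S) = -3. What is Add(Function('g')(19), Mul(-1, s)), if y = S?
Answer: Rational(58, 11) ≈ 5.2727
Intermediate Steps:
S = -5 (S = Add(-2, -3) = -5)
y = -5
D = Rational(9, 11) (D = Mul(Add(-4, -5), Pow(Add(-6, -5), -1)) = Mul(-9, Pow(-11, -1)) = Mul(-9, Rational(-1, 11)) = Rational(9, 11) ≈ 0.81818)
Function('g')(p) = 11 (Function('g')(p) = Add(2, Mul(-1, -9)) = Add(2, 9) = 11)
s = Rational(63, 11) (s = Mul(7, Rational(9, 11)) = Rational(63, 11) ≈ 5.7273)
Add(Function('g')(19), Mul(-1, s)) = Add(11, Mul(-1, Rational(63, 11))) = Add(11, Rational(-63, 11)) = Rational(58, 11)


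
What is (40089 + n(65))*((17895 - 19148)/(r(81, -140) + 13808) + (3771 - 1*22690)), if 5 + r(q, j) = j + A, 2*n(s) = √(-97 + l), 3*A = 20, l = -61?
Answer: -1352311831290/1783 - 387926515*I*√158/41009 ≈ -7.5845e+8 - 1.189e+5*I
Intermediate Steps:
A = 20/3 (A = (⅓)*20 = 20/3 ≈ 6.6667)
n(s) = I*√158/2 (n(s) = √(-97 - 61)/2 = √(-158)/2 = (I*√158)/2 = I*√158/2)
r(q, j) = 5/3 + j (r(q, j) = -5 + (j + 20/3) = -5 + (20/3 + j) = 5/3 + j)
(40089 + n(65))*((17895 - 19148)/(r(81, -140) + 13808) + (3771 - 1*22690)) = (40089 + I*√158/2)*((17895 - 19148)/((5/3 - 140) + 13808) + (3771 - 1*22690)) = (40089 + I*√158/2)*(-1253/(-415/3 + 13808) + (3771 - 22690)) = (40089 + I*√158/2)*(-1253/41009/3 - 18919) = (40089 + I*√158/2)*(-1253*3/41009 - 18919) = (40089 + I*√158/2)*(-3759/41009 - 18919) = (40089 + I*√158/2)*(-775853030/41009) = -1352311831290/1783 - 387926515*I*√158/41009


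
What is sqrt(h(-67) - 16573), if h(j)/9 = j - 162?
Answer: 11*I*sqrt(154) ≈ 136.51*I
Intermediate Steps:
h(j) = -1458 + 9*j (h(j) = 9*(j - 162) = 9*(-162 + j) = -1458 + 9*j)
sqrt(h(-67) - 16573) = sqrt((-1458 + 9*(-67)) - 16573) = sqrt((-1458 - 603) - 16573) = sqrt(-2061 - 16573) = sqrt(-18634) = 11*I*sqrt(154)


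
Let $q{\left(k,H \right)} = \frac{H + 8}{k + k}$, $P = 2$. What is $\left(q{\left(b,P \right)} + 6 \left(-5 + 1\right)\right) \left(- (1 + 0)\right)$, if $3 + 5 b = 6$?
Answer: $\frac{47}{3} \approx 15.667$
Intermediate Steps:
$b = \frac{3}{5}$ ($b = - \frac{3}{5} + \frac{1}{5} \cdot 6 = - \frac{3}{5} + \frac{6}{5} = \frac{3}{5} \approx 0.6$)
$q{\left(k,H \right)} = \frac{8 + H}{2 k}$
$\left(q{\left(b,P \right)} + 6 \left(-5 + 1\right)\right) \left(- (1 + 0)\right) = \left(\frac{8 + 2}{2 \cdot \frac{3}{5}} + 6 \left(-5 + 1\right)\right) \left(- (1 + 0)\right) = \left(\frac{1}{2} \cdot \frac{5}{3} \cdot 10 + 6 \left(-4\right)\right) \left(\left(-1\right) 1\right) = \left(\frac{25}{3} - 24\right) \left(-1\right) = \left(- \frac{47}{3}\right) \left(-1\right) = \frac{47}{3}$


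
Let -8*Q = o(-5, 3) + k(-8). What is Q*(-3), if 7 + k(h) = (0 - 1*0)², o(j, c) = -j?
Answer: -¾ ≈ -0.75000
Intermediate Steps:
k(h) = -7 (k(h) = -7 + (0 - 1*0)² = -7 + (0 + 0)² = -7 + 0² = -7 + 0 = -7)
Q = ¼ (Q = -(-1*(-5) - 7)/8 = -(5 - 7)/8 = -⅛*(-2) = ¼ ≈ 0.25000)
Q*(-3) = (¼)*(-3) = -¾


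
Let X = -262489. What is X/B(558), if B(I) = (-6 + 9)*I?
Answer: -262489/1674 ≈ -156.80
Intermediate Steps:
B(I) = 3*I
X/B(558) = -262489/(3*558) = -262489/1674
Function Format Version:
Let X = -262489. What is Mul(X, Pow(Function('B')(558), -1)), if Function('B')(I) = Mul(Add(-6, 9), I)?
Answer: Rational(-262489, 1674) ≈ -156.80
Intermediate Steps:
Function('B')(I) = Mul(3, I)
Mul(X, Pow(Function('B')(558), -1)) = Mul(-262489, Pow(Mul(3, 558), -1)) = Mul(-262489, Pow(1674, -1)) = Mul(-262489, Rational(1, 1674)) = Rational(-262489, 1674)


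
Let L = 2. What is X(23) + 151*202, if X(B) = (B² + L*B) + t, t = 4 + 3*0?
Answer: 31081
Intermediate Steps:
t = 4 (t = 4 + 0 = 4)
X(B) = 4 + B² + 2*B (X(B) = (B² + 2*B) + 4 = 4 + B² + 2*B)
X(23) + 151*202 = (4 + 23² + 2*23) + 151*202 = (4 + 529 + 46) + 30502 = 579 + 30502 = 31081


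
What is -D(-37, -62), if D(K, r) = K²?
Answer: -1369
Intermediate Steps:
-D(-37, -62) = -1*(-37)² = -1*1369 = -1369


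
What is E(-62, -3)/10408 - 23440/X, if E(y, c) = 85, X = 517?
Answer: -243919575/5380936 ≈ -45.330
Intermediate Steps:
E(-62, -3)/10408 - 23440/X = 85/10408 - 23440/517 = -243919575/5380936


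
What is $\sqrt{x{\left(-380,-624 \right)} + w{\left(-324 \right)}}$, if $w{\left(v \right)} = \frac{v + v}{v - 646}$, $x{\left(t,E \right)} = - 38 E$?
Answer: $\frac{2 \sqrt{1394453085}}{485} \approx 153.99$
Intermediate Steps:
$w{\left(v \right)} = \frac{2 v}{-646 + v}$
$\sqrt{x{\left(-380,-624 \right)} + w{\left(-324 \right)}} = \sqrt{\left(-38\right) \left(-624\right) + 2 \left(-324\right) \frac{1}{-646 - 324}} = \sqrt{23712 + 2 \left(-324\right) \frac{1}{-970}} = \sqrt{23712 + 2 \left(-324\right) \left(- \frac{1}{970}\right)} = \sqrt{23712 + \frac{324}{485}} = \sqrt{\frac{11500644}{485}} = \frac{2 \sqrt{1394453085}}{485}$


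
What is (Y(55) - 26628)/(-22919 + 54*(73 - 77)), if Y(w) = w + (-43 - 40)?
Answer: 3808/3305 ≈ 1.1522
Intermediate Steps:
Y(w) = -83 + w (Y(w) = w - 83 = -83 + w)
(Y(55) - 26628)/(-22919 + 54*(73 - 77)) = ((-83 + 55) - 26628)/(-22919 + 54*(73 - 77)) = (-28 - 26628)/(-22919 + 54*(-4)) = -26656/(-22919 - 216) = -26656/(-23135) = -26656*(-1/23135) = 3808/3305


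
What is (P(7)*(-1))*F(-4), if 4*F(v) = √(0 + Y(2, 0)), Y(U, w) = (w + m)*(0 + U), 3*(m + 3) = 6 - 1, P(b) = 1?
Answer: -I*√6/6 ≈ -0.40825*I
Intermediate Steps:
m = -4/3 (m = -3 + (6 - 1)/3 = -3 + (⅓)*5 = -3 + 5/3 = -4/3 ≈ -1.3333)
Y(U, w) = U*(-4/3 + w) (Y(U, w) = (w - 4/3)*(0 + U) = (-4/3 + w)*U = U*(-4/3 + w))
F(v) = I*√6/6 (F(v) = √(0 + (⅓)*2*(-4 + 3*0))/4 = √(0 + (⅓)*2*(-4 + 0))/4 = √(0 + (⅓)*2*(-4))/4 = √(0 - 8/3)/4 = √(-8/3)/4 = (2*I*√6/3)/4 = I*√6/6)
(P(7)*(-1))*F(-4) = (1*(-1))*(I*√6/6) = -I*√6/6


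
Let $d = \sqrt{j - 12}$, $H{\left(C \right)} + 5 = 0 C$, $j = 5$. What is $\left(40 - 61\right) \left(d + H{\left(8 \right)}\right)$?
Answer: $105 - 21 i \sqrt{7} \approx 105.0 - 55.561 i$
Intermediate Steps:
$H{\left(C \right)} = -5$ ($H{\left(C \right)} = -5 + 0 C = -5 + 0 = -5$)
$d = i \sqrt{7}$ ($d = \sqrt{5 - 12} = \sqrt{-7} = i \sqrt{7} \approx 2.6458 i$)
$\left(40 - 61\right) \left(d + H{\left(8 \right)}\right) = \left(40 - 61\right) \left(i \sqrt{7} - 5\right) = \left(40 - 61\right) \left(-5 + i \sqrt{7}\right) = - 21 \left(-5 + i \sqrt{7}\right) = 105 - 21 i \sqrt{7}$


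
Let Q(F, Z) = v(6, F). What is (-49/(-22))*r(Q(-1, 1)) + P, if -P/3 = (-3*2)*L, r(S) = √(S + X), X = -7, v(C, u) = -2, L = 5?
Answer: 90 + 147*I/22 ≈ 90.0 + 6.6818*I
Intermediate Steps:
Q(F, Z) = -2
r(S) = √(-7 + S) (r(S) = √(S - 7) = √(-7 + S))
P = 90 (P = -3*(-3*2)*5 = -(-18)*5 = -3*(-30) = 90)
(-49/(-22))*r(Q(-1, 1)) + P = (-49/(-22))*√(-7 - 2) + 90 = (-49*(-1/22))*√(-9) + 90 = 49*(3*I)/22 + 90 = 147*I/22 + 90 = 90 + 147*I/22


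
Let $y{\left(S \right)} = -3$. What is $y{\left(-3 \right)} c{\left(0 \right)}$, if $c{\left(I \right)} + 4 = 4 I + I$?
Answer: $12$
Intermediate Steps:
$c{\left(I \right)} = -4 + 5 I$ ($c{\left(I \right)} = -4 + \left(4 I + I\right) = -4 + 5 I$)
$y{\left(-3 \right)} c{\left(0 \right)} = - 3 \left(-4 + 5 \cdot 0\right) = - 3 \left(-4 + 0\right) = \left(-3\right) \left(-4\right) = 12$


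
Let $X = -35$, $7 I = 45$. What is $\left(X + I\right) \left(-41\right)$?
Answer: $\frac{8200}{7} \approx 1171.4$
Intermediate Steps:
$I = \frac{45}{7}$ ($I = \frac{1}{7} \cdot 45 = \frac{45}{7} \approx 6.4286$)
$\left(X + I\right) \left(-41\right) = \left(-35 + \frac{45}{7}\right) \left(-41\right) = \left(- \frac{200}{7}\right) \left(-41\right) = \frac{8200}{7}$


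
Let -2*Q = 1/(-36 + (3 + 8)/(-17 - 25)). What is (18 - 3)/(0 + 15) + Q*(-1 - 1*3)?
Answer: 1439/1523 ≈ 0.94485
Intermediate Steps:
Q = 21/1523 (Q = -1/(2*(-36 + (3 + 8)/(-17 - 25))) = -1/(2*(-36 + 11/(-42))) = -1/(2*(-36 + 11*(-1/42))) = -1/(2*(-36 - 11/42)) = -1/(2*(-1523/42)) = -½*(-42/1523) = 21/1523 ≈ 0.013789)
(18 - 3)/(0 + 15) + Q*(-1 - 1*3) = (18 - 3)/(0 + 15) + 21*(-1 - 1*3)/1523 = 15/15 + 21*(-1 - 3)/1523 = 15*(1/15) + (21/1523)*(-4) = 1 - 84/1523 = 1439/1523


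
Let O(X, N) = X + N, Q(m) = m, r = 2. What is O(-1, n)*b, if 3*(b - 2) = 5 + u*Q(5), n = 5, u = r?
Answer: 28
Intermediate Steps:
u = 2
O(X, N) = N + X
b = 7 (b = 2 + (5 + 2*5)/3 = 2 + (5 + 10)/3 = 2 + (1/3)*15 = 2 + 5 = 7)
O(-1, n)*b = (5 - 1)*7 = 4*7 = 28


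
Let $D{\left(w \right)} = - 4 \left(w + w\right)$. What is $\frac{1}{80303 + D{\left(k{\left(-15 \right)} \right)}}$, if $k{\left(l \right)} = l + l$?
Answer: $\frac{1}{80543} \approx 1.2416 \cdot 10^{-5}$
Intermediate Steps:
$k{\left(l \right)} = 2 l$
$D{\left(w \right)} = - 8 w$ ($D{\left(w \right)} = - 4 \cdot 2 w = - 8 w$)
$\frac{1}{80303 + D{\left(k{\left(-15 \right)} \right)}} = \frac{1}{80303 - 8 \cdot 2 \left(-15\right)} = \frac{1}{80303 - -240} = \frac{1}{80303 + 240} = \frac{1}{80543}$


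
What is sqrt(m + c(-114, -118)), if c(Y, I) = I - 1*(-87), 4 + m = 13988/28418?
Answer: I*sqrt(41224681)/1093 ≈ 5.8743*I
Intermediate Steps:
m = -3834/1093 (m = -4 + 13988/28418 = -4 + 13988*(1/28418) = -4 + 538/1093 = -3834/1093 ≈ -3.5078)
c(Y, I) = 87 + I (c(Y, I) = I + 87 = 87 + I)
sqrt(m + c(-114, -118)) = sqrt(-3834/1093 + (87 - 118)) = sqrt(-3834/1093 - 31) = sqrt(-37717/1093) = I*sqrt(41224681)/1093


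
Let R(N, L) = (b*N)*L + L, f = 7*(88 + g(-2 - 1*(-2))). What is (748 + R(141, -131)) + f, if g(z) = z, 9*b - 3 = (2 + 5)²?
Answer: -316465/3 ≈ -1.0549e+5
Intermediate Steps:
b = 52/9 (b = ⅓ + (2 + 5)²/9 = ⅓ + (⅑)*7² = ⅓ + (⅑)*49 = ⅓ + 49/9 = 52/9 ≈ 5.7778)
f = 616 (f = 7*(88 + (-2 - 1*(-2))) = 7*(88 + (-2 + 2)) = 7*(88 + 0) = 7*88 = 616)
R(N, L) = L + 52*L*N/9 (R(N, L) = (52*N/9)*L + L = 52*L*N/9 + L = L + 52*L*N/9)
(748 + R(141, -131)) + f = (748 + (⅑)*(-131)*(9 + 52*141)) + 616 = (748 + (⅑)*(-131)*(9 + 7332)) + 616 = (748 + (⅑)*(-131)*7341) + 616 = (748 - 320557/3) + 616 = -318313/3 + 616 = -316465/3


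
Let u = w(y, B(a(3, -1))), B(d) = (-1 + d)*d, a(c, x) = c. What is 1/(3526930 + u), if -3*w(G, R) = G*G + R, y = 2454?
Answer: 1/1519556 ≈ 6.5809e-7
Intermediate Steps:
B(d) = d*(-1 + d)
w(G, R) = -R/3 - G²/3 (w(G, R) = -(G*G + R)/3 = -(G² + R)/3 = -(R + G²)/3 = -R/3 - G²/3)
u = -2007374 (u = -(-1 + 3) - ⅓*2454² = -2 - ⅓*6022116 = -⅓*6 - 2007372 = -2 - 2007372 = -2007374)
1/(3526930 + u) = 1/(3526930 - 2007374) = 1/1519556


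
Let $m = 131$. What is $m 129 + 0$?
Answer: $16899$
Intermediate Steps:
$m 129 + 0 = 131 \cdot 129 + 0 = 16899 + 0 = 16899$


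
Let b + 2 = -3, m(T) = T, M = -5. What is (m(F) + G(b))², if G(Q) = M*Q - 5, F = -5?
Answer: 225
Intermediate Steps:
b = -5 (b = -2 - 3 = -5)
G(Q) = -5 - 5*Q (G(Q) = -5*Q - 5 = -5 - 5*Q)
(m(F) + G(b))² = (-5 + (-5 - 5*(-5)))² = (-5 + (-5 + 25))² = (-5 + 20)² = 15² = 225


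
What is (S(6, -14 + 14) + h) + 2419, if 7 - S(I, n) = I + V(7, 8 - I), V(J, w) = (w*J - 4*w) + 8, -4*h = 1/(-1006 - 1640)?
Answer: 25465105/10584 ≈ 2406.0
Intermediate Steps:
h = 1/10584 (h = -1/(4*(-1006 - 1640)) = -¼/(-2646) = -¼*(-1/2646) = 1/10584 ≈ 9.4482e-5)
V(J, w) = 8 - 4*w + J*w (V(J, w) = (J*w - 4*w) + 8 = (-4*w + J*w) + 8 = 8 - 4*w + J*w)
S(I, n) = -25 + 2*I (S(I, n) = 7 - (I + (8 - 4*(8 - I) + 7*(8 - I))) = 7 - (I + (8 + (-32 + 4*I) + (56 - 7*I))) = 7 - (I + (32 - 3*I)) = 7 - (32 - 2*I) = 7 + (-32 + 2*I) = -25 + 2*I)
(S(6, -14 + 14) + h) + 2419 = ((-25 + 2*6) + 1/10584) + 2419 = ((-25 + 12) + 1/10584) + 2419 = (-13 + 1/10584) + 2419 = -137591/10584 + 2419 = 25465105/10584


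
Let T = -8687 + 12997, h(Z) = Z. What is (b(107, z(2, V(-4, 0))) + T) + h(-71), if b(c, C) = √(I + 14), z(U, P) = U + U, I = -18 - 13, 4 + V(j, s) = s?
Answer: 4239 + I*√17 ≈ 4239.0 + 4.1231*I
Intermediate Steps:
V(j, s) = -4 + s
I = -31
T = 4310
z(U, P) = 2*U
b(c, C) = I*√17 (b(c, C) = √(-31 + 14) = √(-17) = I*√17)
(b(107, z(2, V(-4, 0))) + T) + h(-71) = (I*√17 + 4310) - 71 = (4310 + I*√17) - 71 = 4239 + I*√17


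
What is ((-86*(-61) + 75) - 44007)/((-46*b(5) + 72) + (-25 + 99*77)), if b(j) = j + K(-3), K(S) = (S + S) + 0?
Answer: -19343/3858 ≈ -5.0137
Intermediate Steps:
K(S) = 2*S (K(S) = 2*S + 0 = 2*S)
b(j) = -6 + j (b(j) = j + 2*(-3) = j - 6 = -6 + j)
((-86*(-61) + 75) - 44007)/((-46*b(5) + 72) + (-25 + 99*77)) = ((-86*(-61) + 75) - 44007)/((-46*(-6 + 5) + 72) + (-25 + 99*77)) = ((5246 + 75) - 44007)/((-46*(-1) + 72) + (-25 + 7623)) = (5321 - 44007)/((46 + 72) + 7598) = -38686/(118 + 7598) = -38686/7716 = -38686*1/7716 = -19343/3858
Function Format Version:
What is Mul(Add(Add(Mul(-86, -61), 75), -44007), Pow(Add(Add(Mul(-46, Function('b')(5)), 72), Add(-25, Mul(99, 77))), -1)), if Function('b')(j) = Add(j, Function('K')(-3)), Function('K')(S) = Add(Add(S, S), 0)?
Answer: Rational(-19343, 3858) ≈ -5.0137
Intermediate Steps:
Function('K')(S) = Mul(2, S) (Function('K')(S) = Add(Mul(2, S), 0) = Mul(2, S))
Function('b')(j) = Add(-6, j) (Function('b')(j) = Add(j, Mul(2, -3)) = Add(j, -6) = Add(-6, j))
Mul(Add(Add(Mul(-86, -61), 75), -44007), Pow(Add(Add(Mul(-46, Function('b')(5)), 72), Add(-25, Mul(99, 77))), -1)) = Mul(Add(Add(Mul(-86, -61), 75), -44007), Pow(Add(Add(Mul(-46, Add(-6, 5)), 72), Add(-25, Mul(99, 77))), -1)) = Mul(Add(Add(5246, 75), -44007), Pow(Add(Add(Mul(-46, -1), 72), Add(-25, 7623)), -1)) = Mul(Add(5321, -44007), Pow(Add(Add(46, 72), 7598), -1)) = Mul(-38686, Pow(Add(118, 7598), -1)) = Mul(-38686, Pow(7716, -1)) = Mul(-38686, Rational(1, 7716)) = Rational(-19343, 3858)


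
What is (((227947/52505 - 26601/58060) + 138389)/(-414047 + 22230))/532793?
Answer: -84376488518803/127276866708128420860 ≈ -6.6294e-7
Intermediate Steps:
(((227947/52505 - 26601/58060) + 138389)/(-414047 + 22230))/532793 = (((227947*(1/52505) - 26601*1/58060) + 138389)/(-391817))*(1/532793) = (((227947/52505 - 26601/58060) + 138389)*(-1/391817))*(1/532793) = ((2367583463/609688060 + 138389)*(-1/391817))*(1/532793) = ((84376488518803/609688060)*(-1/391817))*(1/532793) = -84376488518803/238886146605020*1/532793 = -84376488518803/127276866708128420860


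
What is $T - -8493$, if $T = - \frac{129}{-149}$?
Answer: $\frac{1265586}{149} \approx 8493.9$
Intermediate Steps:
$T = \frac{129}{149}$ ($T = \left(-129\right) \left(- \frac{1}{149}\right) = \frac{129}{149} \approx 0.86577$)
$T - -8493 = \frac{129}{149} - -8493 = \frac{129}{149} + 8493 = \frac{1265586}{149}$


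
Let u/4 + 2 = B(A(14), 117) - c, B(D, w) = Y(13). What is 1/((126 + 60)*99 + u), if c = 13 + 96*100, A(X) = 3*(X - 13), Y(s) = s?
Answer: -1/19994 ≈ -5.0015e-5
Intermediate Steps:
A(X) = -39 + 3*X (A(X) = 3*(-13 + X) = -39 + 3*X)
B(D, w) = 13
c = 9613 (c = 13 + 9600 = 9613)
u = -38408 (u = -8 + 4*(13 - 1*9613) = -8 + 4*(13 - 9613) = -8 + 4*(-9600) = -8 - 38400 = -38408)
1/((126 + 60)*99 + u) = 1/((126 + 60)*99 - 38408) = 1/(186*99 - 38408) = 1/(18414 - 38408) = 1/(-19994) = -1/19994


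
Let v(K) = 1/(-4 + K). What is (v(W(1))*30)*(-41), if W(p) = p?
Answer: 410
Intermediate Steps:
(v(W(1))*30)*(-41) = (30/(-4 + 1))*(-41) = (30/(-3))*(-41) = -⅓*30*(-41) = -10*(-41) = 410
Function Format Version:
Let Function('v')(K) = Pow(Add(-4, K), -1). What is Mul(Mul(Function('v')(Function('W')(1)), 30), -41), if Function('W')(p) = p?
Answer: 410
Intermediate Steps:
Mul(Mul(Function('v')(Function('W')(1)), 30), -41) = Mul(Mul(Pow(Add(-4, 1), -1), 30), -41) = Mul(Mul(Pow(-3, -1), 30), -41) = Mul(Mul(Rational(-1, 3), 30), -41) = Mul(-10, -41) = 410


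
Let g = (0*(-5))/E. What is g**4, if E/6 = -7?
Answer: 0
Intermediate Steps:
E = -42 (E = 6*(-7) = -42)
g = 0 (g = (0*(-5))/(-42) = 0*(-1/42) = 0)
g**4 = 0**4 = 0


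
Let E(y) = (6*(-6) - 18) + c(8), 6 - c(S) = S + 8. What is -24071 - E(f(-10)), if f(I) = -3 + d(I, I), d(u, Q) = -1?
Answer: -24007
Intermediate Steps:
c(S) = -2 - S (c(S) = 6 - (S + 8) = 6 - (8 + S) = 6 + (-8 - S) = -2 - S)
f(I) = -4 (f(I) = -3 - 1 = -4)
E(y) = -64 (E(y) = (6*(-6) - 18) + (-2 - 1*8) = (-36 - 18) + (-2 - 8) = -54 - 10 = -64)
-24071 - E(f(-10)) = -24071 - 1*(-64) = -24071 + 64 = -24007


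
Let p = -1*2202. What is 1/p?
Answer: -1/2202 ≈ -0.00045413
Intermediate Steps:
p = -2202
1/p = 1/(-2202) = -1/2202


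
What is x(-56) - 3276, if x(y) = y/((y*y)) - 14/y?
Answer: -183443/56 ≈ -3275.8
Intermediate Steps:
x(y) = -13/y (x(y) = y/(y²) - 14/y = y/y² - 14/y = 1/y - 14/y = -13/y)
x(-56) - 3276 = -13/(-56) - 3276 = -13*(-1/56) - 3276 = 13/56 - 3276 = -183443/56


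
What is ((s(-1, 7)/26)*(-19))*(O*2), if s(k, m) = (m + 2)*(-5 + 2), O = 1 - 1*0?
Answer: 513/13 ≈ 39.462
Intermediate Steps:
O = 1 (O = 1 + 0 = 1)
s(k, m) = -6 - 3*m (s(k, m) = (2 + m)*(-3) = -6 - 3*m)
((s(-1, 7)/26)*(-19))*(O*2) = (((-6 - 3*7)/26)*(-19))*(1*2) = (((-6 - 21)*(1/26))*(-19))*2 = (-27*1/26*(-19))*2 = -27/26*(-19)*2 = (513/26)*2 = 513/13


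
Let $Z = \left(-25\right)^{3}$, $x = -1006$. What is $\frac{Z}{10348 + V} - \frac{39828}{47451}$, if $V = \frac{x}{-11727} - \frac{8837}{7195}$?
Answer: $- \frac{32442946224854041}{13808620970066947} \approx -2.3495$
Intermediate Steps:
$Z = -15625$
$V = - \frac{96393329}{84375765}$ ($V = - \frac{1006}{-11727} - \frac{8837}{7195} = \left(-1006\right) \left(- \frac{1}{11727}\right) - \frac{8837}{7195} = \frac{1006}{11727} - \frac{8837}{7195} = - \frac{96393329}{84375765} \approx -1.1424$)
$\frac{Z}{10348 + V} - \frac{39828}{47451} = - \frac{15625}{10348 - \frac{96393329}{84375765}} - \frac{39828}{47451} = - \frac{15625}{\frac{873024022891}{84375765}} - \frac{13276}{15817} = \left(-15625\right) \frac{84375765}{873024022891} - \frac{13276}{15817} = - \frac{1318371328125}{873024022891} - \frac{13276}{15817} = - \frac{32442946224854041}{13808620970066947}$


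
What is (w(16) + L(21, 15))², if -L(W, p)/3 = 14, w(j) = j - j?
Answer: 1764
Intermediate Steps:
w(j) = 0
L(W, p) = -42 (L(W, p) = -3*14 = -42)
(w(16) + L(21, 15))² = (0 - 42)² = (-42)² = 1764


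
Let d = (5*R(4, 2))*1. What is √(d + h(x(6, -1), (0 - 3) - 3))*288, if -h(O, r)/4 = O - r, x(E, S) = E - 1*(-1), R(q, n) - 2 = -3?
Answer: 288*I*√57 ≈ 2174.4*I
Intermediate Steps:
R(q, n) = -1 (R(q, n) = 2 - 3 = -1)
x(E, S) = 1 + E (x(E, S) = E + 1 = 1 + E)
d = -5 (d = (5*(-1))*1 = -5*1 = -5)
h(O, r) = -4*O + 4*r (h(O, r) = -4*(O - r) = -4*O + 4*r)
√(d + h(x(6, -1), (0 - 3) - 3))*288 = √(-5 + (-4*(1 + 6) + 4*((0 - 3) - 3)))*288 = √(-5 + (-4*7 + 4*(-3 - 3)))*288 = √(-5 + (-28 + 4*(-6)))*288 = √(-5 + (-28 - 24))*288 = √(-5 - 52)*288 = √(-57)*288 = (I*√57)*288 = 288*I*√57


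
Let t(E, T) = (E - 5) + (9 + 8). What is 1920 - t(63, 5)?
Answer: 1845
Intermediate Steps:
t(E, T) = 12 + E (t(E, T) = (-5 + E) + 17 = 12 + E)
1920 - t(63, 5) = 1920 - (12 + 63) = 1920 - 1*75 = 1920 - 75 = 1845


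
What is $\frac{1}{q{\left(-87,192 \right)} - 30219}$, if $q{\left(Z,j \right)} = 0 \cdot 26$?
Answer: $- \frac{1}{30219} \approx -3.3092 \cdot 10^{-5}$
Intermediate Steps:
$q{\left(Z,j \right)} = 0$
$\frac{1}{q{\left(-87,192 \right)} - 30219} = \frac{1}{0 - 30219} = \frac{1}{-30219} = - \frac{1}{30219}$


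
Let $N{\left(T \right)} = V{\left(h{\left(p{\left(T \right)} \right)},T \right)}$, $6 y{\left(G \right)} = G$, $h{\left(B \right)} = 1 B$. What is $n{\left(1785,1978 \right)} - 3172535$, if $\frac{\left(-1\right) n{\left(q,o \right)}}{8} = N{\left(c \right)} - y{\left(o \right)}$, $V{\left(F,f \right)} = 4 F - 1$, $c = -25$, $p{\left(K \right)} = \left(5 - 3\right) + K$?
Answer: $- \frac{9507461}{3} \approx -3.1692 \cdot 10^{6}$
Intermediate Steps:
$p{\left(K \right)} = 2 + K$
$h{\left(B \right)} = B$
$y{\left(G \right)} = \frac{G}{6}$
$V{\left(F,f \right)} = -1 + 4 F$
$N{\left(T \right)} = 7 + 4 T$ ($N{\left(T \right)} = -1 + 4 \left(2 + T\right) = -1 + \left(8 + 4 T\right) = 7 + 4 T$)
$n{\left(q,o \right)} = 744 + \frac{4 o}{3}$ ($n{\left(q,o \right)} = - 8 \left(\left(7 + 4 \left(-25\right)\right) - \frac{o}{6}\right) = - 8 \left(\left(7 - 100\right) - \frac{o}{6}\right) = - 8 \left(-93 - \frac{o}{6}\right) = 744 + \frac{4 o}{3}$)
$n{\left(1785,1978 \right)} - 3172535 = \left(744 + \frac{4}{3} \cdot 1978\right) - 3172535 = \left(744 + \frac{7912}{3}\right) - 3172535 = \frac{10144}{3} - 3172535 = - \frac{9507461}{3}$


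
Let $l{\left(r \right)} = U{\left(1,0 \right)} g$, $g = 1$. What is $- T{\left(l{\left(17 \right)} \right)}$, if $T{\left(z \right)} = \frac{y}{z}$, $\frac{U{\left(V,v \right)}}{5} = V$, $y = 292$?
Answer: $- \frac{292}{5} \approx -58.4$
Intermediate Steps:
$U{\left(V,v \right)} = 5 V$
$l{\left(r \right)} = 5$ ($l{\left(r \right)} = 5 \cdot 1 \cdot 1 = 5 \cdot 1 = 5$)
$T{\left(z \right)} = \frac{292}{z}$
$- T{\left(l{\left(17 \right)} \right)} = - \frac{292}{5}$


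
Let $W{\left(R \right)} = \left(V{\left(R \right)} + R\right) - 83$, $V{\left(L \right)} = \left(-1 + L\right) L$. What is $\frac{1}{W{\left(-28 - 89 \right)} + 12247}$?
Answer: $\frac{1}{25853} \approx 3.868 \cdot 10^{-5}$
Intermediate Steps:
$V{\left(L \right)} = L \left(-1 + L\right)$
$W{\left(R \right)} = -83 + R + R \left(-1 + R\right)$ ($W{\left(R \right)} = \left(R \left(-1 + R\right) + R\right) - 83 = \left(R + R \left(-1 + R\right)\right) - 83 = -83 + R + R \left(-1 + R\right)$)
$\frac{1}{W{\left(-28 - 89 \right)} + 12247} = \frac{1}{\left(-83 + \left(-28 - 89\right)^{2}\right) + 12247} = \frac{1}{\left(-83 + \left(-117\right)^{2}\right) + 12247} = \frac{1}{\left(-83 + 13689\right) + 12247} = \frac{1}{13606 + 12247} = \frac{1}{25853}$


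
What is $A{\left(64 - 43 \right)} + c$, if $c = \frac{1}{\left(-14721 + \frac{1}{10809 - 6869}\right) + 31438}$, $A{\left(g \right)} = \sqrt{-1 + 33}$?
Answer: $\frac{3940}{65864981} + 4 \sqrt{2} \approx 5.6569$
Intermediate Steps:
$A{\left(g \right)} = 4 \sqrt{2}$ ($A{\left(g \right)} = \sqrt{32} = 4 \sqrt{2}$)
$c = \frac{3940}{65864981}$ ($c = \frac{1}{\left(-14721 + \frac{1}{3940}\right) + 31438} = \frac{1}{- \frac{58000739}{3940} + 31438} = \frac{1}{\frac{65864981}{3940}} = \frac{3940}{65864981} \approx 5.9819 \cdot 10^{-5}$)
$A{\left(64 - 43 \right)} + c = 4 \sqrt{2} + \frac{3940}{65864981} = \frac{3940}{65864981} + 4 \sqrt{2}$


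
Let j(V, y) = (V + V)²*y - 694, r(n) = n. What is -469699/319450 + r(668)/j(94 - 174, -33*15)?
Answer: -2976282545853/2024146049150 ≈ -1.4704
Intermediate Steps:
j(V, y) = -694 + 4*y*V² (j(V, y) = (2*V)²*y - 694 = (4*V²)*y - 694 = 4*y*V² - 694 = -694 + 4*y*V²)
-469699/319450 + r(668)/j(94 - 174, -33*15) = -469699/319450 + 668/(-694 + 4*(-33*15)*(94 - 174)²) = -469699*1/319450 + 668/(-694 + 4*(-495)*(-80)²) = -469699/319450 + 668/(-694 + 4*(-495)*6400) = -469699/319450 + 668/(-694 - 12672000) = -469699/319450 + 668/(-12672694) = -469699/319450 + 668*(-1/12672694) = -469699/319450 - 334/6336347 = -2976282545853/2024146049150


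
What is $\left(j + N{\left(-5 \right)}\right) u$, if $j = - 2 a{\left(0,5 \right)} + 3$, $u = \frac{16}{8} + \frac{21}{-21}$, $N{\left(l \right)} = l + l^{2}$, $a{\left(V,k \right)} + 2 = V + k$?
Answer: $17$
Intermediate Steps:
$a{\left(V,k \right)} = -2 + V + k$ ($a{\left(V,k \right)} = -2 + \left(V + k\right) = -2 + V + k$)
$u = 1$ ($u = 16 \cdot \frac{1}{8} + 21 \left(- \frac{1}{21}\right) = 2 - 1 = 1$)
$j = -3$ ($j = - 2 \left(-2 + 0 + 5\right) + 3 = \left(-2\right) 3 + 3 = -6 + 3 = -3$)
$\left(j + N{\left(-5 \right)}\right) u = \left(-3 - 5 \left(1 - 5\right)\right) 1 = \left(-3 - -20\right) 1 = \left(-3 + 20\right) 1 = 17 \cdot 1 = 17$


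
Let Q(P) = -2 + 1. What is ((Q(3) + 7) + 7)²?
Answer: 169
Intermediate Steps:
Q(P) = -1
((Q(3) + 7) + 7)² = ((-1 + 7) + 7)² = (6 + 7)² = 13² = 169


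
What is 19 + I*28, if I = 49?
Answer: 1391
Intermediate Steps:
19 + I*28 = 19 + 49*28 = 19 + 1372 = 1391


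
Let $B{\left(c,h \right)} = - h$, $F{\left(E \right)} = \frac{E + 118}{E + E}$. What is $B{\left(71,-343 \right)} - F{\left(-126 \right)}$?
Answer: $\frac{21607}{63} \approx 342.97$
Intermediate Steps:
$F{\left(E \right)} = \frac{118 + E}{2 E}$
$B{\left(71,-343 \right)} - F{\left(-126 \right)} = \left(-1\right) \left(-343\right) - \frac{118 - 126}{2 \left(-126\right)} = 343 - \frac{1}{2} \left(- \frac{1}{126}\right) \left(-8\right) = 343 - \frac{2}{63} = \frac{21607}{63}$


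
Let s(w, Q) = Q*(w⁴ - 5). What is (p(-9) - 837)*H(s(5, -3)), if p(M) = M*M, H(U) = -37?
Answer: 27972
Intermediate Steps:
s(w, Q) = Q*(-5 + w⁴)
p(M) = M²
(p(-9) - 837)*H(s(5, -3)) = ((-9)² - 837)*(-37) = (81 - 837)*(-37) = -756*(-37) = 27972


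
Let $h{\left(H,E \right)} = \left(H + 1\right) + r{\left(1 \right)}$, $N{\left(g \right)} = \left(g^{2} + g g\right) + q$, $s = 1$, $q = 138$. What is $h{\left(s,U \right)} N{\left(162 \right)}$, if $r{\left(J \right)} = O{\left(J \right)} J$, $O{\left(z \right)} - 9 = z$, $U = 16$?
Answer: $631512$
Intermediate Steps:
$O{\left(z \right)} = 9 + z$
$r{\left(J \right)} = J \left(9 + J\right)$ ($r{\left(J \right)} = \left(9 + J\right) J = J \left(9 + J\right)$)
$N{\left(g \right)} = 138 + 2 g^{2}$ ($N{\left(g \right)} = \left(g^{2} + g g\right) + 138 = \left(g^{2} + g^{2}\right) + 138 = 2 g^{2} + 138 = 138 + 2 g^{2}$)
$h{\left(H,E \right)} = 11 + H$ ($h{\left(H,E \right)} = \left(H + 1\right) + 1 \left(9 + 1\right) = \left(1 + H\right) + 1 \cdot 10 = \left(1 + H\right) + 10 = 11 + H$)
$h{\left(s,U \right)} N{\left(162 \right)} = \left(11 + 1\right) \left(138 + 2 \cdot 162^{2}\right) = 12 \left(138 + 2 \cdot 26244\right) = 12 \left(138 + 52488\right) = 12 \cdot 52626 = 631512$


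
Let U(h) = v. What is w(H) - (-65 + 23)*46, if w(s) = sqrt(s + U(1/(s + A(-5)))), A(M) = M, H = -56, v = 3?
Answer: 1932 + I*sqrt(53) ≈ 1932.0 + 7.2801*I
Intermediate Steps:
U(h) = 3
w(s) = sqrt(3 + s) (w(s) = sqrt(s + 3) = sqrt(3 + s))
w(H) - (-65 + 23)*46 = sqrt(3 - 56) - (-65 + 23)*46 = sqrt(-53) - (-42)*46 = I*sqrt(53) - 1*(-1932) = I*sqrt(53) + 1932 = 1932 + I*sqrt(53)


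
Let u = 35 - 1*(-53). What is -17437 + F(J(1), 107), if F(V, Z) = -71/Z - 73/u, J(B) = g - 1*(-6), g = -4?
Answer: -164200851/9416 ≈ -17439.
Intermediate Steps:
u = 88 (u = 35 + 53 = 88)
J(B) = 2 (J(B) = -4 - 1*(-6) = -4 + 6 = 2)
F(V, Z) = -73/88 - 71/Z (F(V, Z) = -71/Z - 73/88 = -73/88 - 71/Z)
-17437 + F(J(1), 107) = -17437 + (-73/88 - 71/107) = -17437 - 14059/9416 = -164200851/9416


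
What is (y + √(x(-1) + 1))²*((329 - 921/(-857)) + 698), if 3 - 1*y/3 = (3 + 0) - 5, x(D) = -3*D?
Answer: 254626340/857 ≈ 2.9711e+5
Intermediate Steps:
y = 15 (y = 9 - 3*((3 + 0) - 5) = 9 - 3*(3 - 5) = 9 - 3*(-2) = 9 + 6 = 15)
(y + √(x(-1) + 1))²*((329 - 921/(-857)) + 698) = (15 + √(-3*(-1) + 1))²*((329 - 921/(-857)) + 698) = (15 + √(3 + 1))²*((329 - 921*(-1/857)) + 698) = (15 + √4)²*((329 + 921/857) + 698) = (15 + 2)²*(282874/857 + 698) = 17²*(881060/857) = 289*(881060/857) = 254626340/857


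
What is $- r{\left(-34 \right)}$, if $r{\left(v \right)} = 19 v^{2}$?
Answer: $-21964$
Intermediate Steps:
$- r{\left(-34 \right)} = - 19 \left(-34\right)^{2} = - 19 \cdot 1156 = \left(-1\right) 21964 = -21964$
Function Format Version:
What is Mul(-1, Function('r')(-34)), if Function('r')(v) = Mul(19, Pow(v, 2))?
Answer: -21964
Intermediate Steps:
Mul(-1, Function('r')(-34)) = Mul(-1, Mul(19, Pow(-34, 2))) = Mul(-1, Mul(19, 1156)) = Mul(-1, 21964) = -21964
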